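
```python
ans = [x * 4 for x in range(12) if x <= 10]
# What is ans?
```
Trace:
  x=0
  x=1
  x=2
  x=3
  x=4
  x=5
  x=6
  x=7
  x=8
  x=9
  x=10
  x=11
  ans=[0, 4, 8, 12, 16, 20, 24, 28, 32, 36, 40]

Final answer: [0, 4, 8, 12, 16, 20, 24, 28, 32, 36, 40]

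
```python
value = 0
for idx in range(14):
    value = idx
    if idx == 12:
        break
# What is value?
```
Trace:
  value=0
  value=0, idx=0
  value=1, idx=1
  value=2, idx=2
  value=3, idx=3
  value=4, idx=4
  value=5, idx=5
  value=6, idx=6
  value=7, idx=7
  value=8, idx=8
  value=9, idx=9
  value=10, idx=10
  value=11, idx=11
  value=12, idx=12

Final answer: 12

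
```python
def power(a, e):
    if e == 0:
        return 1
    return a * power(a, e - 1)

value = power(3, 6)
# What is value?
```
Call trace:
power(a=3, e=6)
  power(a=3, e=5)
    power(a=3, e=4)
      power(a=3, e=3)
        power(a=3, e=2)
          power(a=3, e=1)
            power(a=3, e=0)
            -> return 1
          -> return 3
        -> return 9
      -> return 27
    -> return 81
  -> return 243
-> return 729

Final answer: 729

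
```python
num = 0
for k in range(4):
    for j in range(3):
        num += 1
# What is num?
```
Trace:
  num=0
  num=1, k=0, j=0
  num=2, k=0, j=1
  num=3, k=0, j=2
  num=4, k=1, j=0
  num=5, k=1, j=1
  num=6, k=1, j=2
  num=7, k=2, j=0
  num=8, k=2, j=1
  num=9, k=2, j=2
  num=10, k=3, j=0
  num=11, k=3, j=1
  num=12, k=3, j=2

Final answer: 12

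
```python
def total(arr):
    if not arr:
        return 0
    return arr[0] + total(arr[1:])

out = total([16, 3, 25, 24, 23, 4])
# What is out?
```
Call trace:
total(arr=[16, 3, 25, 24, 23, 4])
  total(arr=[3, 25, 24, 23, 4])
    total(arr=[25, 24, 23, 4])
      total(arr=[24, 23, 4])
        total(arr=[23, 4])
          total(arr=[4])
            total(arr=[])
            -> return 0
          -> return 4
        -> return 27
      -> return 51
    -> return 76
  -> return 79
-> return 95

Final answer: 95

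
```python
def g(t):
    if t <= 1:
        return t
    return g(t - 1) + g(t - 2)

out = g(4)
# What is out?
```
Call trace (a repeated sub-call is expanded the first time; later identical calls just restate its return value):
g(t=4)
  g(t=3)
    g(t=2)
      g(t=1)
      -> return 1
      g(t=0)
      -> return 0
    -> return 1
    g(t=1)
    -> return 1
  -> return 2
  g(t=2) -> return 1  (same call as traced above)
-> return 3

Final answer: 3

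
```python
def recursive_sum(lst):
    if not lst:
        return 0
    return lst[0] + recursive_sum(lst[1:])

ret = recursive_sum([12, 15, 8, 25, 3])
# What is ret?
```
Call trace:
recursive_sum(lst=[12, 15, 8, 25, 3])
  recursive_sum(lst=[15, 8, 25, 3])
    recursive_sum(lst=[8, 25, 3])
      recursive_sum(lst=[25, 3])
        recursive_sum(lst=[3])
          recursive_sum(lst=[])
          -> return 0
        -> return 3
      -> return 28
    -> return 36
  -> return 51
-> return 63

Final answer: 63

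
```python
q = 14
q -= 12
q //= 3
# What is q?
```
Trace:
  q=14
  q=2
  q=0

Final answer: 0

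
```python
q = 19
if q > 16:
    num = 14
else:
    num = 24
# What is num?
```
Trace:
  q=19
  q=19, num=14

Final answer: 14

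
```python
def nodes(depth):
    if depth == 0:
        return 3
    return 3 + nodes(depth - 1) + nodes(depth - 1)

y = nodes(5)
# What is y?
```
Call trace (a repeated sub-call is expanded the first time; later identical calls just restate its return value):
nodes(depth=5)
  nodes(depth=4)
    nodes(depth=3)
      nodes(depth=2)
        nodes(depth=1)
          nodes(depth=0)
          -> return 3
          nodes(depth=0)
          -> return 3
        -> return 9
        nodes(depth=1) -> return 9  (same call as traced above)
      -> return 21
      nodes(depth=2) -> return 21  (same call as traced above)
    -> return 45
    nodes(depth=3) -> return 45  (same call as traced above)
  -> return 93
  nodes(depth=4) -> return 93  (same call as traced above)
-> return 189

Final answer: 189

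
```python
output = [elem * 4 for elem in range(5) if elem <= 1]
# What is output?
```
Trace:
  elem=0
  elem=1
  elem=2
  elem=3
  elem=4
  output=[0, 4]

Final answer: [0, 4]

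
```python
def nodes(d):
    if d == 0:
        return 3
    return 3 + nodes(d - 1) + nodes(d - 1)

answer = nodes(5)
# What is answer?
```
Call trace (a repeated sub-call is expanded the first time; later identical calls just restate its return value):
nodes(d=5)
  nodes(d=4)
    nodes(d=3)
      nodes(d=2)
        nodes(d=1)
          nodes(d=0)
          -> return 3
          nodes(d=0)
          -> return 3
        -> return 9
        nodes(d=1) -> return 9  (same call as traced above)
      -> return 21
      nodes(d=2) -> return 21  (same call as traced above)
    -> return 45
    nodes(d=3) -> return 45  (same call as traced above)
  -> return 93
  nodes(d=4) -> return 93  (same call as traced above)
-> return 189

Final answer: 189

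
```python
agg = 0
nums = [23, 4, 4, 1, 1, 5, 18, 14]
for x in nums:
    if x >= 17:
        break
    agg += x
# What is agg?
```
Trace:
  agg=0
  agg=0, x=23

Final answer: 0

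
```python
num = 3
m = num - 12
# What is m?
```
Trace:
  num=3
  num=3, m=-9

Final answer: -9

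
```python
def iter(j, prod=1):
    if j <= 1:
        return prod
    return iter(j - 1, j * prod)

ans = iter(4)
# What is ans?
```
Call trace:
iter(j=4, prod=1)
  iter(j=3, prod=4)
    iter(j=2, prod=12)
      iter(j=1, prod=24)
      -> return 24
    -> return 24
  -> return 24
-> return 24

Final answer: 24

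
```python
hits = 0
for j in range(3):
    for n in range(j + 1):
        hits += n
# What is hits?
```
Trace:
  hits=0
  hits=0, j=0, n=0
  hits=0, j=1, n=0
  hits=1, j=1, n=1
  hits=1, j=2, n=0
  hits=2, j=2, n=1
  hits=4, j=2, n=2

Final answer: 4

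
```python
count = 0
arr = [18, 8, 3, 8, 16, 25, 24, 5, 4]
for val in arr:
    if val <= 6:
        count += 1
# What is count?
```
Trace:
  count=0
  count=0, val=18
  count=0, val=8
  count=1, val=3
  count=1, val=8
  count=1, val=16
  count=1, val=25
  count=1, val=24
  count=2, val=5
  count=3, val=4

Final answer: 3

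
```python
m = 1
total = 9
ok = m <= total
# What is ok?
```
Trace:
  m=1
  m=1, total=9
  m=1, total=9, ok=True

Final answer: True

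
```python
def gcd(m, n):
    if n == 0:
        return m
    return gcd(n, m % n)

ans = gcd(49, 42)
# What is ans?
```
Call trace:
gcd(m=49, n=42)
  gcd(m=42, n=7)
    gcd(m=7, n=0)
    -> return 7
  -> return 7
-> return 7

Final answer: 7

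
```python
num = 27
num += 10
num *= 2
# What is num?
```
Trace:
  num=27
  num=37
  num=74

Final answer: 74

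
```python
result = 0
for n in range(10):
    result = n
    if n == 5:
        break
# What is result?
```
Trace:
  result=0
  result=0, n=0
  result=1, n=1
  result=2, n=2
  result=3, n=3
  result=4, n=4
  result=5, n=5

Final answer: 5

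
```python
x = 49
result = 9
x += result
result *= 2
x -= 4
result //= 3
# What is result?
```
Trace:
  x=49
  x=49, result=9
  x=58, result=9
  x=58, result=18
  x=54, result=18
  x=54, result=6

Final answer: 6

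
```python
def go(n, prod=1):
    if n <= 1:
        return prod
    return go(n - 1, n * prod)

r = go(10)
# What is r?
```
Call trace:
go(n=10, prod=1)
  go(n=9, prod=10)
    go(n=8, prod=90)
      go(n=7, prod=720)
        go(n=6, prod=5040)
          go(n=5, prod=30240)
            go(n=4, prod=151200)
              go(n=3, prod=604800)
                go(n=2, prod=1814400)
                  go(n=1, prod=3628800)
                  -> return 3628800
                -> return 3628800
              -> return 3628800
            -> return 3628800
          -> return 3628800
        -> return 3628800
      -> return 3628800
    -> return 3628800
  -> return 3628800
-> return 3628800

Final answer: 3628800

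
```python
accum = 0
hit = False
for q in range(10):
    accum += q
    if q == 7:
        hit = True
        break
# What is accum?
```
Trace:
  accum=0
  accum=0, hit=False
  accum=0, hit=False, q=0
  accum=1, hit=False, q=1
  accum=3, hit=False, q=2
  accum=6, hit=False, q=3
  accum=10, hit=False, q=4
  accum=15, hit=False, q=5
  accum=21, hit=False, q=6
  accum=28, hit=True, q=7

Final answer: 28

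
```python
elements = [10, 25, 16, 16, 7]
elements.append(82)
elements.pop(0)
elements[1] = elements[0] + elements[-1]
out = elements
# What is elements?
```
Trace:
  elements=[10, 25, 16, 16, 7]
  elements=[10, 25, 16, 16, 7, 82]
  elements=[25, 16, 16, 7, 82]
  elements=[25, 107, 16, 7, 82]
  elements=[25, 107, 16, 7, 82], out=[25, 107, 16, 7, 82]

Final answer: [25, 107, 16, 7, 82]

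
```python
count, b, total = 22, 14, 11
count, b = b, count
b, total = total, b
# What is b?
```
Trace:
  count=22, b=14, total=11
  count=14, b=22, total=11
  count=14, b=11, total=22

Final answer: 11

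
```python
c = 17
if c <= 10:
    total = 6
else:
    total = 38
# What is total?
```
Trace:
  c=17
  c=17, total=38

Final answer: 38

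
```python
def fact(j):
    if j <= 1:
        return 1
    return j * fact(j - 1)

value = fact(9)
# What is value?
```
Call trace:
fact(j=9)
  fact(j=8)
    fact(j=7)
      fact(j=6)
        fact(j=5)
          fact(j=4)
            fact(j=3)
              fact(j=2)
                fact(j=1)
                -> return 1
              -> return 2
            -> return 6
          -> return 24
        -> return 120
      -> return 720
    -> return 5040
  -> return 40320
-> return 362880

Final answer: 362880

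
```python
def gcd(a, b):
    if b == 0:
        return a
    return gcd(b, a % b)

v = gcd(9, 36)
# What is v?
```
Call trace:
gcd(a=9, b=36)
  gcd(a=36, b=9)
    gcd(a=9, b=0)
    -> return 9
  -> return 9
-> return 9

Final answer: 9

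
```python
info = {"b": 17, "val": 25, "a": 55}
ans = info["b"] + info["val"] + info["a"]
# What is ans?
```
Trace:
  info={'b': 17, 'val': 25, 'a': 55}
  info={'b': 17, 'val': 25, 'a': 55}, ans=97

Final answer: 97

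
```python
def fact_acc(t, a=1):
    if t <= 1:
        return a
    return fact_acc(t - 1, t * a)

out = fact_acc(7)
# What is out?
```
Call trace:
fact_acc(t=7, a=1)
  fact_acc(t=6, a=7)
    fact_acc(t=5, a=42)
      fact_acc(t=4, a=210)
        fact_acc(t=3, a=840)
          fact_acc(t=2, a=2520)
            fact_acc(t=1, a=5040)
            -> return 5040
          -> return 5040
        -> return 5040
      -> return 5040
    -> return 5040
  -> return 5040
-> return 5040

Final answer: 5040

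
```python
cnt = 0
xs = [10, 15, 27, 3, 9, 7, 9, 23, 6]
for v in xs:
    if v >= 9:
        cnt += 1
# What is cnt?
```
Trace:
  cnt=0
  cnt=1, v=10
  cnt=2, v=15
  cnt=3, v=27
  cnt=3, v=3
  cnt=4, v=9
  cnt=4, v=7
  cnt=5, v=9
  cnt=6, v=23
  cnt=6, v=6

Final answer: 6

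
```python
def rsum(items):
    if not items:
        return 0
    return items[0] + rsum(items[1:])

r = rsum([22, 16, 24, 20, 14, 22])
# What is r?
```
Call trace:
rsum(items=[22, 16, 24, 20, 14, 22])
  rsum(items=[16, 24, 20, 14, 22])
    rsum(items=[24, 20, 14, 22])
      rsum(items=[20, 14, 22])
        rsum(items=[14, 22])
          rsum(items=[22])
            rsum(items=[])
            -> return 0
          -> return 22
        -> return 36
      -> return 56
    -> return 80
  -> return 96
-> return 118

Final answer: 118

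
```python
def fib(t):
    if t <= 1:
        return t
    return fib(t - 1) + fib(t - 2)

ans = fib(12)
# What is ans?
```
Call trace (a repeated sub-call is expanded the first time; later identical calls just restate its return value):
fib(t=12)
  fib(t=11)
    fib(t=10)
      fib(t=9)
        fib(t=8)
          fib(t=7)
            fib(t=6)
              fib(t=5)
                fib(t=4)
                  fib(t=3)
                    fib(t=2)
                      fib(t=1)
                      -> return 1
                      fib(t=0)
                      -> return 0
                    -> return 1
                    fib(t=1)
                    -> return 1
                  -> return 2
                  fib(t=2) -> return 1  (same call as traced above)
                -> return 3
                fib(t=3) -> return 2  (same call as traced above)
              -> return 5
              fib(t=4) -> return 3  (same call as traced above)
            -> return 8
            fib(t=5) -> return 5  (same call as traced above)
          -> return 13
          fib(t=6) -> return 8  (same call as traced above)
        -> return 21
        fib(t=7) -> return 13  (same call as traced above)
      -> return 34
      fib(t=8) -> return 21  (same call as traced above)
    -> return 55
    fib(t=9) -> return 34  (same call as traced above)
  -> return 89
  fib(t=10) -> return 55  (same call as traced above)
-> return 144

Final answer: 144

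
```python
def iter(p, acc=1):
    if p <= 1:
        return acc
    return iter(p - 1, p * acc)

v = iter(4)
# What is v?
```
Call trace:
iter(p=4, acc=1)
  iter(p=3, acc=4)
    iter(p=2, acc=12)
      iter(p=1, acc=24)
      -> return 24
    -> return 24
  -> return 24
-> return 24

Final answer: 24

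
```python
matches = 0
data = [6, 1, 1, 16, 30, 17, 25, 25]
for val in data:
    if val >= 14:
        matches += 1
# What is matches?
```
Trace:
  matches=0
  matches=0, val=6
  matches=0, val=1
  matches=0, val=1
  matches=1, val=16
  matches=2, val=30
  matches=3, val=17
  matches=4, val=25
  matches=5, val=25

Final answer: 5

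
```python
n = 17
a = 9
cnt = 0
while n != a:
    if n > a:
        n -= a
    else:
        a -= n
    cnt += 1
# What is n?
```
Trace:
  n=17
  n=17, a=9
  n=17, a=9, cnt=0
  n=8, a=9, cnt=1
  n=8, a=1, cnt=2
  n=7, a=1, cnt=3
  n=6, a=1, cnt=4
  n=5, a=1, cnt=5
  n=4, a=1, cnt=6
  n=3, a=1, cnt=7
  n=2, a=1, cnt=8
  n=1, a=1, cnt=9

Final answer: 1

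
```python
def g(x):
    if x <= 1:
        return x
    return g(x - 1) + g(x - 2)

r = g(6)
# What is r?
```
Call trace (a repeated sub-call is expanded the first time; later identical calls just restate its return value):
g(x=6)
  g(x=5)
    g(x=4)
      g(x=3)
        g(x=2)
          g(x=1)
          -> return 1
          g(x=0)
          -> return 0
        -> return 1
        g(x=1)
        -> return 1
      -> return 2
      g(x=2) -> return 1  (same call as traced above)
    -> return 3
    g(x=3) -> return 2  (same call as traced above)
  -> return 5
  g(x=4) -> return 3  (same call as traced above)
-> return 8

Final answer: 8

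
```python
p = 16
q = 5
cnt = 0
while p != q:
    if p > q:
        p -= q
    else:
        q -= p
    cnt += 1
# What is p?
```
Trace:
  p=16
  p=16, q=5
  p=16, q=5, cnt=0
  p=11, q=5, cnt=1
  p=6, q=5, cnt=2
  p=1, q=5, cnt=3
  p=1, q=4, cnt=4
  p=1, q=3, cnt=5
  p=1, q=2, cnt=6
  p=1, q=1, cnt=7

Final answer: 1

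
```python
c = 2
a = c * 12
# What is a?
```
Trace:
  c=2
  c=2, a=24

Final answer: 24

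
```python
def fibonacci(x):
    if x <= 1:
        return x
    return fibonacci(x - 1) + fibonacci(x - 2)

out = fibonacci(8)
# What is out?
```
Call trace (a repeated sub-call is expanded the first time; later identical calls just restate its return value):
fibonacci(x=8)
  fibonacci(x=7)
    fibonacci(x=6)
      fibonacci(x=5)
        fibonacci(x=4)
          fibonacci(x=3)
            fibonacci(x=2)
              fibonacci(x=1)
              -> return 1
              fibonacci(x=0)
              -> return 0
            -> return 1
            fibonacci(x=1)
            -> return 1
          -> return 2
          fibonacci(x=2) -> return 1  (same call as traced above)
        -> return 3
        fibonacci(x=3) -> return 2  (same call as traced above)
      -> return 5
      fibonacci(x=4) -> return 3  (same call as traced above)
    -> return 8
    fibonacci(x=5) -> return 5  (same call as traced above)
  -> return 13
  fibonacci(x=6) -> return 8  (same call as traced above)
-> return 21

Final answer: 21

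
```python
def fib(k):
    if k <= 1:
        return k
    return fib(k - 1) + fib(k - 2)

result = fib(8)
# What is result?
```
Call trace (a repeated sub-call is expanded the first time; later identical calls just restate its return value):
fib(k=8)
  fib(k=7)
    fib(k=6)
      fib(k=5)
        fib(k=4)
          fib(k=3)
            fib(k=2)
              fib(k=1)
              -> return 1
              fib(k=0)
              -> return 0
            -> return 1
            fib(k=1)
            -> return 1
          -> return 2
          fib(k=2) -> return 1  (same call as traced above)
        -> return 3
        fib(k=3) -> return 2  (same call as traced above)
      -> return 5
      fib(k=4) -> return 3  (same call as traced above)
    -> return 8
    fib(k=5) -> return 5  (same call as traced above)
  -> return 13
  fib(k=6) -> return 8  (same call as traced above)
-> return 21

Final answer: 21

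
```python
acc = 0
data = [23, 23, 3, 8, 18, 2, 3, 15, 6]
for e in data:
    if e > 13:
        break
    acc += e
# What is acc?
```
Trace:
  acc=0
  acc=0, e=23

Final answer: 0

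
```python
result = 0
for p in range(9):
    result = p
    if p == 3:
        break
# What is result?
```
Trace:
  result=0
  result=0, p=0
  result=1, p=1
  result=2, p=2
  result=3, p=3

Final answer: 3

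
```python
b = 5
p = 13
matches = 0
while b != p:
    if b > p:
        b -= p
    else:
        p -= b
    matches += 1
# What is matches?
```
Trace:
  b=5
  b=5, p=13
  b=5, p=13, matches=0
  b=5, p=8, matches=1
  b=5, p=3, matches=2
  b=2, p=3, matches=3
  b=2, p=1, matches=4
  b=1, p=1, matches=5

Final answer: 5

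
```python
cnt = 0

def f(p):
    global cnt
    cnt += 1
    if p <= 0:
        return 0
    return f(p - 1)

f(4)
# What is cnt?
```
Call trace:
f(p=4)
  f(p=3)
    f(p=2)
      f(p=1)
        f(p=0)
        -> return 0
      -> return 0
    -> return 0
  -> return 0
-> return 0

cnt is incremented once per call. f is entered once for each p = 4, 3, 2, 1, 0 (the p <= 0 call returns without recursing), i.e. 4 + 1 calls.
cnt = 5

Final answer: 5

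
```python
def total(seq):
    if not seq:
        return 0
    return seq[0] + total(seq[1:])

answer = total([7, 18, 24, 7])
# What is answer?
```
Call trace:
total(seq=[7, 18, 24, 7])
  total(seq=[18, 24, 7])
    total(seq=[24, 7])
      total(seq=[7])
        total(seq=[])
        -> return 0
      -> return 7
    -> return 31
  -> return 49
-> return 56

Final answer: 56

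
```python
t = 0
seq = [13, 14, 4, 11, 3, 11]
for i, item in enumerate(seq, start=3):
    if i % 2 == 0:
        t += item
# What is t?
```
Trace:
  t=0
  t=0, i=3, item=13
  t=14, i=4, item=14
  t=14, i=5, item=4
  t=25, i=6, item=11
  t=25, i=7, item=3
  t=36, i=8, item=11

Final answer: 36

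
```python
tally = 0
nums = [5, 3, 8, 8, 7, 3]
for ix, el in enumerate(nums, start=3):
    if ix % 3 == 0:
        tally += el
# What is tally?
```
Trace:
  tally=0
  tally=5, ix=3, el=5
  tally=5, ix=4, el=3
  tally=5, ix=5, el=8
  tally=13, ix=6, el=8
  tally=13, ix=7, el=7
  tally=13, ix=8, el=3

Final answer: 13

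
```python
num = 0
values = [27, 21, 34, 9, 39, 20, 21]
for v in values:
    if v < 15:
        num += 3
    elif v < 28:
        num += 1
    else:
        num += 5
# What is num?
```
Trace:
  num=0
  num=1, v=27
  num=2, v=21
  num=7, v=34
  num=10, v=9
  num=15, v=39
  num=16, v=20
  num=17, v=21

Final answer: 17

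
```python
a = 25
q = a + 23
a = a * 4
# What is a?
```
Trace:
  a=25
  a=25, q=48
  a=100, q=48

Final answer: 100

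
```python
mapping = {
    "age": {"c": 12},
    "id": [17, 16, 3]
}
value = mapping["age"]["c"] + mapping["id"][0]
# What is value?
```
Trace:
  mapping={'age': {'c': 12}, 'id': [17, 16, 3]}
  mapping={'age': {'c': 12}, 'id': [17, 16, 3]}, value=29

Final answer: 29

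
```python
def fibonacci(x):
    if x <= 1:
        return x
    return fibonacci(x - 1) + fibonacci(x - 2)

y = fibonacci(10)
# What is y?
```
Call trace (a repeated sub-call is expanded the first time; later identical calls just restate its return value):
fibonacci(x=10)
  fibonacci(x=9)
    fibonacci(x=8)
      fibonacci(x=7)
        fibonacci(x=6)
          fibonacci(x=5)
            fibonacci(x=4)
              fibonacci(x=3)
                fibonacci(x=2)
                  fibonacci(x=1)
                  -> return 1
                  fibonacci(x=0)
                  -> return 0
                -> return 1
                fibonacci(x=1)
                -> return 1
              -> return 2
              fibonacci(x=2) -> return 1  (same call as traced above)
            -> return 3
            fibonacci(x=3) -> return 2  (same call as traced above)
          -> return 5
          fibonacci(x=4) -> return 3  (same call as traced above)
        -> return 8
        fibonacci(x=5) -> return 5  (same call as traced above)
      -> return 13
      fibonacci(x=6) -> return 8  (same call as traced above)
    -> return 21
    fibonacci(x=7) -> return 13  (same call as traced above)
  -> return 34
  fibonacci(x=8) -> return 21  (same call as traced above)
-> return 55

Final answer: 55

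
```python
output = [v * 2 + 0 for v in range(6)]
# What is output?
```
Trace:
  v=0
  v=1
  v=2
  v=3
  v=4
  v=5
  output=[0, 2, 4, 6, 8, 10]

Final answer: [0, 2, 4, 6, 8, 10]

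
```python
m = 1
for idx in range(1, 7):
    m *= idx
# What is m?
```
Trace:
  m=1
  m=1, idx=1
  m=2, idx=2
  m=6, idx=3
  m=24, idx=4
  m=120, idx=5
  m=720, idx=6

Final answer: 720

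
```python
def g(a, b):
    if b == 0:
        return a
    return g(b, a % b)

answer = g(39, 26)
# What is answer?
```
Call trace:
g(a=39, b=26)
  g(a=26, b=13)
    g(a=13, b=0)
    -> return 13
  -> return 13
-> return 13

Final answer: 13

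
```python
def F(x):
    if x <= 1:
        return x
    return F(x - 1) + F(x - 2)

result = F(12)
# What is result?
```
Call trace (a repeated sub-call is expanded the first time; later identical calls just restate its return value):
F(x=12)
  F(x=11)
    F(x=10)
      F(x=9)
        F(x=8)
          F(x=7)
            F(x=6)
              F(x=5)
                F(x=4)
                  F(x=3)
                    F(x=2)
                      F(x=1)
                      -> return 1
                      F(x=0)
                      -> return 0
                    -> return 1
                    F(x=1)
                    -> return 1
                  -> return 2
                  F(x=2) -> return 1  (same call as traced above)
                -> return 3
                F(x=3) -> return 2  (same call as traced above)
              -> return 5
              F(x=4) -> return 3  (same call as traced above)
            -> return 8
            F(x=5) -> return 5  (same call as traced above)
          -> return 13
          F(x=6) -> return 8  (same call as traced above)
        -> return 21
        F(x=7) -> return 13  (same call as traced above)
      -> return 34
      F(x=8) -> return 21  (same call as traced above)
    -> return 55
    F(x=9) -> return 34  (same call as traced above)
  -> return 89
  F(x=10) -> return 55  (same call as traced above)
-> return 144

Final answer: 144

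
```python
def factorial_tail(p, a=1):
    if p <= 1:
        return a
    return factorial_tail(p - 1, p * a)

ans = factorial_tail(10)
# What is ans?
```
Call trace:
factorial_tail(p=10, a=1)
  factorial_tail(p=9, a=10)
    factorial_tail(p=8, a=90)
      factorial_tail(p=7, a=720)
        factorial_tail(p=6, a=5040)
          factorial_tail(p=5, a=30240)
            factorial_tail(p=4, a=151200)
              factorial_tail(p=3, a=604800)
                factorial_tail(p=2, a=1814400)
                  factorial_tail(p=1, a=3628800)
                  -> return 3628800
                -> return 3628800
              -> return 3628800
            -> return 3628800
          -> return 3628800
        -> return 3628800
      -> return 3628800
    -> return 3628800
  -> return 3628800
-> return 3628800

Final answer: 3628800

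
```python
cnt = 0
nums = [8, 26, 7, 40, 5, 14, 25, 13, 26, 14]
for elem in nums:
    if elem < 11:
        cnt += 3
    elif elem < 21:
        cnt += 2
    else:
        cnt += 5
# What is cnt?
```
Trace:
  cnt=0
  cnt=3, elem=8
  cnt=8, elem=26
  cnt=11, elem=7
  cnt=16, elem=40
  cnt=19, elem=5
  cnt=21, elem=14
  cnt=26, elem=25
  cnt=28, elem=13
  cnt=33, elem=26
  cnt=35, elem=14

Final answer: 35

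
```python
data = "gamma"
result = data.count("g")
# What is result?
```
Trace:
  data='gamma'
  data='gamma', result=1

Final answer: 1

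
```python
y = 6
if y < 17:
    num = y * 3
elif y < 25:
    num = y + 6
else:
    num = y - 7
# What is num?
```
Trace:
  y=6
  y=6, num=18

Final answer: 18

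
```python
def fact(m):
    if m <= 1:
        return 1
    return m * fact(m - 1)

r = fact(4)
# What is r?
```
Call trace:
fact(m=4)
  fact(m=3)
    fact(m=2)
      fact(m=1)
      -> return 1
    -> return 2
  -> return 6
-> return 24

Final answer: 24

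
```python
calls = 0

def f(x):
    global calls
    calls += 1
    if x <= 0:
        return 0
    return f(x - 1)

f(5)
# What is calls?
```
Call trace:
f(x=5)
  f(x=4)
    f(x=3)
      f(x=2)
        f(x=1)
          f(x=0)
          -> return 0
        -> return 0
      -> return 0
    -> return 0
  -> return 0
-> return 0

calls is incremented once per call. f is entered once for each x = 5, 4, 3, 2, 1, 0 (the x <= 0 call returns without recursing), i.e. 5 + 1 calls.
calls = 6

Final answer: 6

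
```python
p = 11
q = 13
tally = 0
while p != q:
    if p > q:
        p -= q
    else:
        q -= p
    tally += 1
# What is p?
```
Trace:
  p=11
  p=11, q=13
  p=11, q=13, tally=0
  p=11, q=2, tally=1
  p=9, q=2, tally=2
  p=7, q=2, tally=3
  p=5, q=2, tally=4
  p=3, q=2, tally=5
  p=1, q=2, tally=6
  p=1, q=1, tally=7

Final answer: 1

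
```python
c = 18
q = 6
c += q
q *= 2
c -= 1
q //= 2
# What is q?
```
Trace:
  c=18
  c=18, q=6
  c=24, q=6
  c=24, q=12
  c=23, q=12
  c=23, q=6

Final answer: 6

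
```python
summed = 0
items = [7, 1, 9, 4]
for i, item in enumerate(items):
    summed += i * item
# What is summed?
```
Trace:
  summed=0
  summed=0, i=0, item=7
  summed=1, i=1, item=1
  summed=19, i=2, item=9
  summed=31, i=3, item=4

Final answer: 31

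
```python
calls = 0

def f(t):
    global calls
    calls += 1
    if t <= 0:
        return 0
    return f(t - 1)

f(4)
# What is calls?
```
Call trace:
f(t=4)
  f(t=3)
    f(t=2)
      f(t=1)
        f(t=0)
        -> return 0
      -> return 0
    -> return 0
  -> return 0
-> return 0

calls is incremented once per call. f is entered once for each t = 4, 3, 2, 1, 0 (the t <= 0 call returns without recursing), i.e. 4 + 1 calls.
calls = 5

Final answer: 5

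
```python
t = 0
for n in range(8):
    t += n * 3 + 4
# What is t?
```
Trace:
  t=0
  t=4, n=0
  t=11, n=1
  t=21, n=2
  t=34, n=3
  t=50, n=4
  t=69, n=5
  t=91, n=6
  t=116, n=7

Final answer: 116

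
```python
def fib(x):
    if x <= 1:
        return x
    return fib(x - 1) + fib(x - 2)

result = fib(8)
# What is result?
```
Call trace (a repeated sub-call is expanded the first time; later identical calls just restate its return value):
fib(x=8)
  fib(x=7)
    fib(x=6)
      fib(x=5)
        fib(x=4)
          fib(x=3)
            fib(x=2)
              fib(x=1)
              -> return 1
              fib(x=0)
              -> return 0
            -> return 1
            fib(x=1)
            -> return 1
          -> return 2
          fib(x=2) -> return 1  (same call as traced above)
        -> return 3
        fib(x=3) -> return 2  (same call as traced above)
      -> return 5
      fib(x=4) -> return 3  (same call as traced above)
    -> return 8
    fib(x=5) -> return 5  (same call as traced above)
  -> return 13
  fib(x=6) -> return 8  (same call as traced above)
-> return 21

Final answer: 21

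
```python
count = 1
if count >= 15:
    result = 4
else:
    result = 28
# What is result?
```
Trace:
  count=1
  count=1, result=28

Final answer: 28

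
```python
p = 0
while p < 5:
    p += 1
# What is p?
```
Trace:
  p=0
  p=1
  p=2
  p=3
  p=4
  p=5

Final answer: 5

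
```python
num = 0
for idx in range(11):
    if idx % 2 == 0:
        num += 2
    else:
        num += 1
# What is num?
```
Trace:
  num=0
  num=2, idx=0
  num=3, idx=1
  num=5, idx=2
  num=6, idx=3
  num=8, idx=4
  num=9, idx=5
  num=11, idx=6
  num=12, idx=7
  num=14, idx=8
  num=15, idx=9
  num=17, idx=10

Final answer: 17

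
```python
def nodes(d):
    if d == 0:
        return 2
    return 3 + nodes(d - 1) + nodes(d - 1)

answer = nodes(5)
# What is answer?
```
Call trace (a repeated sub-call is expanded the first time; later identical calls just restate its return value):
nodes(d=5)
  nodes(d=4)
    nodes(d=3)
      nodes(d=2)
        nodes(d=1)
          nodes(d=0)
          -> return 2
          nodes(d=0)
          -> return 2
        -> return 7
        nodes(d=1) -> return 7  (same call as traced above)
      -> return 17
      nodes(d=2) -> return 17  (same call as traced above)
    -> return 37
    nodes(d=3) -> return 37  (same call as traced above)
  -> return 77
  nodes(d=4) -> return 77  (same call as traced above)
-> return 157

Final answer: 157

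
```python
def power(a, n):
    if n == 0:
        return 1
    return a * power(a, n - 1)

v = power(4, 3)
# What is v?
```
Call trace:
power(a=4, n=3)
  power(a=4, n=2)
    power(a=4, n=1)
      power(a=4, n=0)
      -> return 1
    -> return 4
  -> return 16
-> return 64

Final answer: 64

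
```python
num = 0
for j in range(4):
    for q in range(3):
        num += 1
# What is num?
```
Trace:
  num=0
  num=1, j=0, q=0
  num=2, j=0, q=1
  num=3, j=0, q=2
  num=4, j=1, q=0
  num=5, j=1, q=1
  num=6, j=1, q=2
  num=7, j=2, q=0
  num=8, j=2, q=1
  num=9, j=2, q=2
  num=10, j=3, q=0
  num=11, j=3, q=1
  num=12, j=3, q=2

Final answer: 12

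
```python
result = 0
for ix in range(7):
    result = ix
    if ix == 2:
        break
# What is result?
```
Trace:
  result=0
  result=0, ix=0
  result=1, ix=1
  result=2, ix=2

Final answer: 2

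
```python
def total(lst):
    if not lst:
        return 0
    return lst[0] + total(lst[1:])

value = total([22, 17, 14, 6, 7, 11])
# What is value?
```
Call trace:
total(lst=[22, 17, 14, 6, 7, 11])
  total(lst=[17, 14, 6, 7, 11])
    total(lst=[14, 6, 7, 11])
      total(lst=[6, 7, 11])
        total(lst=[7, 11])
          total(lst=[11])
            total(lst=[])
            -> return 0
          -> return 11
        -> return 18
      -> return 24
    -> return 38
  -> return 55
-> return 77

Final answer: 77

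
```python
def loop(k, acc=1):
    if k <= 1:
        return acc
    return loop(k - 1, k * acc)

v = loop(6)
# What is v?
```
Call trace:
loop(k=6, acc=1)
  loop(k=5, acc=6)
    loop(k=4, acc=30)
      loop(k=3, acc=120)
        loop(k=2, acc=360)
          loop(k=1, acc=720)
          -> return 720
        -> return 720
      -> return 720
    -> return 720
  -> return 720
-> return 720

Final answer: 720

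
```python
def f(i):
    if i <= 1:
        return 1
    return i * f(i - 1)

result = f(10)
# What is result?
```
Call trace:
f(i=10)
  f(i=9)
    f(i=8)
      f(i=7)
        f(i=6)
          f(i=5)
            f(i=4)
              f(i=3)
                f(i=2)
                  f(i=1)
                  -> return 1
                -> return 2
              -> return 6
            -> return 24
          -> return 120
        -> return 720
      -> return 5040
    -> return 40320
  -> return 362880
-> return 3628800

Final answer: 3628800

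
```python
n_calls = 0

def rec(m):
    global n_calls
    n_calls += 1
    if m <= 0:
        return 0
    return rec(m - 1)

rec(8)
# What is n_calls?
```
Call trace:
rec(m=8)
  rec(m=7)
    rec(m=6)
      rec(m=5)
        rec(m=4)
          rec(m=3)
            rec(m=2)
              rec(m=1)
                rec(m=0)
                -> return 0
              -> return 0
            -> return 0
          -> return 0
        -> return 0
      -> return 0
    -> return 0
  -> return 0
-> return 0

n_calls is incremented once per call. rec is entered once for each m = 8, 7, 6, 5, 4, 3, 2, 1, 0 (the m <= 0 call returns without recursing), i.e. 8 + 1 calls.
n_calls = 9

Final answer: 9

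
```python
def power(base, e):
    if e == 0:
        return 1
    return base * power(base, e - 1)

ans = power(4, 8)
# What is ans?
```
Call trace:
power(base=4, e=8)
  power(base=4, e=7)
    power(base=4, e=6)
      power(base=4, e=5)
        power(base=4, e=4)
          power(base=4, e=3)
            power(base=4, e=2)
              power(base=4, e=1)
                power(base=4, e=0)
                -> return 1
              -> return 4
            -> return 16
          -> return 64
        -> return 256
      -> return 1024
    -> return 4096
  -> return 16384
-> return 65536

Final answer: 65536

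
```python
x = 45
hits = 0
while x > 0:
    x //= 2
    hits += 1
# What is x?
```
Trace:
  x=45
  x=45, hits=0
  x=22, hits=1
  x=11, hits=2
  x=5, hits=3
  x=2, hits=4
  x=1, hits=5
  x=0, hits=6

Final answer: 0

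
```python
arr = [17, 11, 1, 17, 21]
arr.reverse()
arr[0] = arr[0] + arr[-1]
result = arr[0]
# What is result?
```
Trace:
  arr=[17, 11, 1, 17, 21]
  arr=[21, 17, 1, 11, 17]
  arr=[38, 17, 1, 11, 17]
  arr=[38, 17, 1, 11, 17], result=38

Final answer: 38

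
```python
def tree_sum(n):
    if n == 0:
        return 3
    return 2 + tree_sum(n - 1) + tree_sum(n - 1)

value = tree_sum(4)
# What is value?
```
Call trace (a repeated sub-call is expanded the first time; later identical calls just restate its return value):
tree_sum(n=4)
  tree_sum(n=3)
    tree_sum(n=2)
      tree_sum(n=1)
        tree_sum(n=0)
        -> return 3
        tree_sum(n=0)
        -> return 3
      -> return 8
      tree_sum(n=1) -> return 8  (same call as traced above)
    -> return 18
    tree_sum(n=2) -> return 18  (same call as traced above)
  -> return 38
  tree_sum(n=3) -> return 38  (same call as traced above)
-> return 78

Final answer: 78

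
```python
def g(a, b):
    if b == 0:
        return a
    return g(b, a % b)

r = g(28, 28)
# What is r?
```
Call trace:
g(a=28, b=28)
  g(a=28, b=0)
  -> return 28
-> return 28

Final answer: 28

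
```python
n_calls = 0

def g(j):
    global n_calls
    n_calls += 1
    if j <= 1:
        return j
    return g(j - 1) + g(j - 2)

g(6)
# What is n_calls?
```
Call trace (a repeated sub-call is expanded the first time; later identical calls just restate its return value):
g(j=6)
  g(j=5)
    g(j=4)
      g(j=3)
        g(j=2)
          g(j=1)
          -> return 1
          g(j=0)
          -> return 0
        -> return 1
        g(j=1)
        -> return 1
      -> return 2
      g(j=2) -> return 1  (same call as traced above)
    -> return 3
    g(j=3) -> return 2  (same call as traced above)
  -> return 5
  g(j=4) -> return 3  (same call as traced above)
-> return 8

n_calls is incremented once per call, so count the calls in each subtree. Let C(j) = number of calls made by g(j).
C(0) = C(1) = 1 (base case, no recursion); C(j) = 1 + C(j - 1) + C(j - 2) otherwise.
C(2) = 1 + C(1) + C(0) = 1 + 1 + 1 = 3
C(3) = 1 + C(2) + C(1) = 1 + 3 + 1 = 5
C(4) = 1 + C(3) + C(2) = 1 + 5 + 3 = 9
C(5) = 1 + C(4) + C(3) = 1 + 9 + 5 = 15
C(6) = 1 + C(5) + C(4) = 1 + 15 + 9 = 25
n_calls = C(6) = 25

Final answer: 25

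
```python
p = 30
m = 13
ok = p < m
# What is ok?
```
Trace:
  p=30
  p=30, m=13
  p=30, m=13, ok=False

Final answer: False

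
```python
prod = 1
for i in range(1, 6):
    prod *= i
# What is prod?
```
Trace:
  prod=1
  prod=1, i=1
  prod=2, i=2
  prod=6, i=3
  prod=24, i=4
  prod=120, i=5

Final answer: 120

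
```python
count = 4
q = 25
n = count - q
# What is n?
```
Trace:
  count=4
  count=4, q=25
  count=4, q=25, n=-21

Final answer: -21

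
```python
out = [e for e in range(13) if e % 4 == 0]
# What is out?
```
Trace:
  e=0
  e=1
  e=2
  e=3
  e=4
  e=5
  e=6
  e=7
  e=8
  e=9
  e=10
  e=11
  e=12
  out=[0, 4, 8, 12]

Final answer: [0, 4, 8, 12]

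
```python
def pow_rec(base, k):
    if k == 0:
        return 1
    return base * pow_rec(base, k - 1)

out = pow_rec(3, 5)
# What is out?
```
Call trace:
pow_rec(base=3, k=5)
  pow_rec(base=3, k=4)
    pow_rec(base=3, k=3)
      pow_rec(base=3, k=2)
        pow_rec(base=3, k=1)
          pow_rec(base=3, k=0)
          -> return 1
        -> return 3
      -> return 9
    -> return 27
  -> return 81
-> return 243

Final answer: 243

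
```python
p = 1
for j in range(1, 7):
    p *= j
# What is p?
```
Trace:
  p=1
  p=1, j=1
  p=2, j=2
  p=6, j=3
  p=24, j=4
  p=120, j=5
  p=720, j=6

Final answer: 720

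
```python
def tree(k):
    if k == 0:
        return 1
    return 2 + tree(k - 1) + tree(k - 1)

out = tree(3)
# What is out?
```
Call trace (a repeated sub-call is expanded the first time; later identical calls just restate its return value):
tree(k=3)
  tree(k=2)
    tree(k=1)
      tree(k=0)
      -> return 1
      tree(k=0)
      -> return 1
    -> return 4
    tree(k=1) -> return 4  (same call as traced above)
  -> return 10
  tree(k=2) -> return 10  (same call as traced above)
-> return 22

Final answer: 22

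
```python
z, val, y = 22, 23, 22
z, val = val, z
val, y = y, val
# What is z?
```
Trace:
  z=22, val=23, y=22
  z=23, val=22, y=22
  z=23, val=22, y=22

Final answer: 23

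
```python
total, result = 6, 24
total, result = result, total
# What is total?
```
Trace:
  total=6, result=24
  total=24, result=6

Final answer: 24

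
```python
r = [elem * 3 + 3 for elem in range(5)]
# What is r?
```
Trace:
  elem=0
  elem=1
  elem=2
  elem=3
  elem=4
  r=[3, 6, 9, 12, 15]

Final answer: [3, 6, 9, 12, 15]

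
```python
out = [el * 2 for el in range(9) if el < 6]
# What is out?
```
Trace:
  el=0
  el=1
  el=2
  el=3
  el=4
  el=5
  el=6
  el=7
  el=8
  out=[0, 2, 4, 6, 8, 10]

Final answer: [0, 2, 4, 6, 8, 10]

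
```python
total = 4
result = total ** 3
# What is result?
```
Trace:
  total=4
  total=4, result=64

Final answer: 64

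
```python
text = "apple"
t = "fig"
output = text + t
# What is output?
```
Trace:
  text='apple'
  text='apple', t='fig'
  text='apple', t='fig', output='applefig'

Final answer: 'applefig'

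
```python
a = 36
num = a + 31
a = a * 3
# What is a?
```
Trace:
  a=36
  a=36, num=67
  a=108, num=67

Final answer: 108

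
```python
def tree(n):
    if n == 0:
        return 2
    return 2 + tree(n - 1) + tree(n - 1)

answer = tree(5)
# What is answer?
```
Call trace (a repeated sub-call is expanded the first time; later identical calls just restate its return value):
tree(n=5)
  tree(n=4)
    tree(n=3)
      tree(n=2)
        tree(n=1)
          tree(n=0)
          -> return 2
          tree(n=0)
          -> return 2
        -> return 6
        tree(n=1) -> return 6  (same call as traced above)
      -> return 14
      tree(n=2) -> return 14  (same call as traced above)
    -> return 30
    tree(n=3) -> return 30  (same call as traced above)
  -> return 62
  tree(n=4) -> return 62  (same call as traced above)
-> return 126

Final answer: 126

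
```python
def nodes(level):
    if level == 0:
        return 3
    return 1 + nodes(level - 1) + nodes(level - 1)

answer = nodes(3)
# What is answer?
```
Call trace (a repeated sub-call is expanded the first time; later identical calls just restate its return value):
nodes(level=3)
  nodes(level=2)
    nodes(level=1)
      nodes(level=0)
      -> return 3
      nodes(level=0)
      -> return 3
    -> return 7
    nodes(level=1) -> return 7  (same call as traced above)
  -> return 15
  nodes(level=2) -> return 15  (same call as traced above)
-> return 31

Final answer: 31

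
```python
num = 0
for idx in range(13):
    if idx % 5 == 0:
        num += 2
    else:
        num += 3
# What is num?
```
Trace:
  num=0
  num=2, idx=0
  num=5, idx=1
  num=8, idx=2
  num=11, idx=3
  num=14, idx=4
  num=16, idx=5
  num=19, idx=6
  num=22, idx=7
  num=25, idx=8
  num=28, idx=9
  num=30, idx=10
  num=33, idx=11
  num=36, idx=12

Final answer: 36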